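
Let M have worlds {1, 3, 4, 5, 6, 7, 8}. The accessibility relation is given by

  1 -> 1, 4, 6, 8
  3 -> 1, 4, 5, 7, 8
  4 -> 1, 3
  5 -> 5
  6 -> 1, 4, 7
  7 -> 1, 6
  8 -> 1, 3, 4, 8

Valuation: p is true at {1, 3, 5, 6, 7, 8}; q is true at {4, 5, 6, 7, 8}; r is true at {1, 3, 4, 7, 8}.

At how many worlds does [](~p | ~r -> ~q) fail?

1: successors {1, 4, 6, 8}; ~p | ~r -> ~q there: 1:T, 4:F, 6:F, 8:T. ✗
3: successors {1, 4, 5, 7, 8}; ~p | ~r -> ~q there: 1:T, 4:F, 5:F, 7:T, 8:T. ✗
4: successors {1, 3}; ~p | ~r -> ~q there: 1:T, 3:T. ✓
5: successors {5}; ~p | ~r -> ~q there: 5:F. ✗
6: successors {1, 4, 7}; ~p | ~r -> ~q there: 1:T, 4:F, 7:T. ✗
7: successors {1, 6}; ~p | ~r -> ~q there: 1:T, 6:F. ✗
8: successors {1, 3, 4, 8}; ~p | ~r -> ~q there: 1:T, 3:T, 4:F, 8:T. ✗
Satisfying worlds: {4}.
So [](~p | ~r -> ~q) fails at the other 6 worlds.

6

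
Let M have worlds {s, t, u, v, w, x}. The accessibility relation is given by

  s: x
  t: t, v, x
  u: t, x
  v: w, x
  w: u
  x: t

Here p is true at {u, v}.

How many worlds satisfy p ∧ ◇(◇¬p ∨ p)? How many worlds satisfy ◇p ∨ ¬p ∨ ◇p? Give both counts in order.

For p ∧ ◇(◇¬p ∨ p):
s: p is F, ◇(◇¬p ∨ p) is T. ✗
t: p is F, ◇(◇¬p ∨ p) is T. ✗
u: p is T, ◇(◇¬p ∨ p) is T. ✓
v: p is T, ◇(◇¬p ∨ p) is T. ✓
w: p is F, ◇(◇¬p ∨ p) is T. ✗
x: p is F, ◇(◇¬p ∨ p) is T. ✗
— 2 worlds.
For ◇p ∨ ¬p ∨ ◇p:
s: ◇p ∨ ¬p is T, ◇p is F. ✓
t: ◇p ∨ ¬p is T, ◇p is T. ✓
u: ◇p ∨ ¬p is F, ◇p is F. ✗
v: ◇p ∨ ¬p is F, ◇p is F. ✗
w: ◇p ∨ ¬p is T, ◇p is T. ✓
x: ◇p ∨ ¬p is T, ◇p is F. ✓
— 4 worlds.

2 and 4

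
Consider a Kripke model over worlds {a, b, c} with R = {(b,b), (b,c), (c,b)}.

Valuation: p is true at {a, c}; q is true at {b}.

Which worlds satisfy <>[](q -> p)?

a: no successors, so <>[](q -> p) fails. ✗
b: successors {b, c}; [](q -> p) there: b:F, c:F. ✗
c: successors {b}; [](q -> p) there: b:F. ✗

∅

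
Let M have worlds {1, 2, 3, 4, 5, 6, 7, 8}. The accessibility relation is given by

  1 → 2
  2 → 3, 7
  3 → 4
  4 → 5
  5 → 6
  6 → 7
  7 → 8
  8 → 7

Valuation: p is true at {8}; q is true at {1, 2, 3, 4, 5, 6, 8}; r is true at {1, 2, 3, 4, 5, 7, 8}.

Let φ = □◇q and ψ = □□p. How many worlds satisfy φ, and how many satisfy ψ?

6 and 2

For □◇q:
1: successors {2}; ◇q there: 2:T. ✓
2: successors {3, 7}; ◇q there: 3:T, 7:T. ✓
3: successors {4}; ◇q there: 4:T. ✓
4: successors {5}; ◇q there: 5:T. ✓
5: successors {6}; ◇q there: 6:F. ✗
6: successors {7}; ◇q there: 7:T. ✓
7: successors {8}; ◇q there: 8:F. ✗
8: successors {7}; ◇q there: 7:T. ✓
— 6 worlds.
For □□p:
1: successors {2}; □p there: 2:F. ✗
2: successors {3, 7}; □p there: 3:F, 7:T. ✗
3: successors {4}; □p there: 4:F. ✗
4: successors {5}; □p there: 5:F. ✗
5: successors {6}; □p there: 6:F. ✗
6: successors {7}; □p there: 7:T. ✓
7: successors {8}; □p there: 8:F. ✗
8: successors {7}; □p there: 7:T. ✓
— 2 worlds.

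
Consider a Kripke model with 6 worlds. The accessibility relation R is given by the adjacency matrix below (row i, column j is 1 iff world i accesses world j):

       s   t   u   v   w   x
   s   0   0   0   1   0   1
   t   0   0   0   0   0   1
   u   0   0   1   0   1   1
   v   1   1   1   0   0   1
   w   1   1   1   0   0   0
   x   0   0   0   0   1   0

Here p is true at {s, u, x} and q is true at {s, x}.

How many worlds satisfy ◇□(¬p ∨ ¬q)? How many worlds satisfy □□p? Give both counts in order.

4 and 0

For ◇□(¬p ∨ ¬q):
s: successors {v, x}; □(¬p ∨ ¬q) there: v:F, x:T. ✓
t: successors {x}; □(¬p ∨ ¬q) there: x:T. ✓
u: successors {u, w, x}; □(¬p ∨ ¬q) there: u:F, w:F, x:T. ✓
v: successors {s, t, u, x}; □(¬p ∨ ¬q) there: s:F, t:F, u:F, x:T. ✓
w: successors {s, t, u}; □(¬p ∨ ¬q) there: s:F, t:F, u:F. ✗
x: successors {w}; □(¬p ∨ ¬q) there: w:F. ✗
— 4 worlds.
For □□p:
s: successors {v, x}; □p there: v:F, x:F. ✗
t: successors {x}; □p there: x:F. ✗
u: successors {u, w, x}; □p there: u:F, w:F, x:F. ✗
v: successors {s, t, u, x}; □p there: s:F, t:T, u:F, x:F. ✗
w: successors {s, t, u}; □p there: s:F, t:T, u:F. ✗
x: successors {w}; □p there: w:F. ✗
— 0 worlds.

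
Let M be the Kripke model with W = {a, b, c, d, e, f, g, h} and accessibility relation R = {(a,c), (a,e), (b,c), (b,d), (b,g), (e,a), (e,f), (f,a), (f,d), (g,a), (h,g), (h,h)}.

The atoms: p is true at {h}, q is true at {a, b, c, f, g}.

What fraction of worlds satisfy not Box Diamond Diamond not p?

a: Box Diamond Diamond not p is F. ✓
b: Box Diamond Diamond not p is F. ✓
c: Box Diamond Diamond not p is T. ✗
d: Box Diamond Diamond not p is T. ✗
e: Box Diamond Diamond not p is T. ✗
f: Box Diamond Diamond not p is F. ✓
g: Box Diamond Diamond not p is T. ✗
h: Box Diamond Diamond not p is T. ✗
That's 3 of 8 worlds, so 3/8.

3/8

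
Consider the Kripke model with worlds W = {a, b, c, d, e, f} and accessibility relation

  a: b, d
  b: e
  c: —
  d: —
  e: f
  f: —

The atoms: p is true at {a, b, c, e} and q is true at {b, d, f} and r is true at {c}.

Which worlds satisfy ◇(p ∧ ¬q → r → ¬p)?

{a, b, e}

a: successors {b, d}; p ∧ ¬q → r → ¬p there: b:T, d:T. ✓
b: successors {e}; p ∧ ¬q → r → ¬p there: e:T. ✓
c: no successors, so ◇(p ∧ ¬q → r → ¬p) fails. ✗
d: no successors, so ◇(p ∧ ¬q → r → ¬p) fails. ✗
e: successors {f}; p ∧ ¬q → r → ¬p there: f:T. ✓
f: no successors, so ◇(p ∧ ¬q → r → ¬p) fails. ✗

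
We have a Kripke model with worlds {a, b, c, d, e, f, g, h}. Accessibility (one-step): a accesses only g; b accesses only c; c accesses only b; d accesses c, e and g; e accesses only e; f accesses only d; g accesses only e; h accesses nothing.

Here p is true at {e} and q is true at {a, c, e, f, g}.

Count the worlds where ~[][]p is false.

4

a: [][]p is T. ✗
b: [][]p is F. ✓
c: [][]p is F. ✓
d: [][]p is F. ✓
e: [][]p is T. ✗
f: [][]p is F. ✓
g: [][]p is T. ✗
h: [][]p is T. ✗
Satisfying worlds: {b, c, d, f}.
So ~[][]p fails at the other 4 worlds.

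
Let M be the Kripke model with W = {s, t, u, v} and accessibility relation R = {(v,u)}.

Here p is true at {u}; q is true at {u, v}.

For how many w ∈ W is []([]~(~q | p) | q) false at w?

0

s: no successors, so []([]~(~q | p) | q) holds vacuously. ✓
t: no successors, so []([]~(~q | p) | q) holds vacuously. ✓
u: no successors, so []([]~(~q | p) | q) holds vacuously. ✓
v: successors {u}; []~(~q | p) | q there: u:T. ✓
Satisfying worlds: {s, t, u, v}.
So []([]~(~q | p) | q) fails at the other 0 worlds.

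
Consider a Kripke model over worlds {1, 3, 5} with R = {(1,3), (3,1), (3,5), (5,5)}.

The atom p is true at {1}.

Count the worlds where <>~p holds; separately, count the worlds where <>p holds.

3 and 1

For <>~p:
1: successors {3}; ~p there: 3:T. ✓
3: successors {1, 5}; ~p there: 1:F, 5:T. ✓
5: successors {5}; ~p there: 5:T. ✓
— 3 worlds.
For <>p:
1: successors {3}; p there: 3:F. ✗
3: successors {1, 5}; p there: 1:T, 5:F. ✓
5: successors {5}; p there: 5:F. ✗
— 1 world.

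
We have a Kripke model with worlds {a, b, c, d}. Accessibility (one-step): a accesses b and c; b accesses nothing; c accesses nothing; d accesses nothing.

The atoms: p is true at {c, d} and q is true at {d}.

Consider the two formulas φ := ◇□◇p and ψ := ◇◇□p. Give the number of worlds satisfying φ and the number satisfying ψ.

For ◇□◇p:
a: successors {b, c}; □◇p there: b:T, c:T. ✓
b: no successors, so ◇□◇p fails. ✗
c: no successors, so ◇□◇p fails. ✗
d: no successors, so ◇□◇p fails. ✗
— 1 world.
For ◇◇□p:
a: successors {b, c}; ◇□p there: b:F, c:F. ✗
b: no successors, so ◇◇□p fails. ✗
c: no successors, so ◇◇□p fails. ✗
d: no successors, so ◇◇□p fails. ✗
— 0 worlds.

1 and 0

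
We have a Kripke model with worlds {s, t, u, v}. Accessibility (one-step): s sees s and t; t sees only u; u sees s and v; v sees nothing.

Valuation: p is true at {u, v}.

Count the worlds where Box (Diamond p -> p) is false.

s: successors {s, t}; Diamond p -> p there: s:T, t:F. ✗
t: successors {u}; Diamond p -> p there: u:T. ✓
u: successors {s, v}; Diamond p -> p there: s:T, v:T. ✓
v: no successors, so Box (Diamond p -> p) holds vacuously. ✓
Satisfying worlds: {t, u, v}.
So Box (Diamond p -> p) fails at the other 1 world.

1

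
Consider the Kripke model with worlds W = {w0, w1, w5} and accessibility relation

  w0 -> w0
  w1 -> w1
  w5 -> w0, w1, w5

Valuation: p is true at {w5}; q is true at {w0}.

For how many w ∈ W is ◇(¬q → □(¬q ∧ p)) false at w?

w0: successors {w0}; ¬q → □(¬q ∧ p) there: w0:T. ✓
w1: successors {w1}; ¬q → □(¬q ∧ p) there: w1:F. ✗
w5: successors {w0, w1, w5}; ¬q → □(¬q ∧ p) there: w0:T, w1:F, w5:F. ✓
Satisfying worlds: {w0, w5}.
So ◇(¬q → □(¬q ∧ p)) fails at the other 1 world.

1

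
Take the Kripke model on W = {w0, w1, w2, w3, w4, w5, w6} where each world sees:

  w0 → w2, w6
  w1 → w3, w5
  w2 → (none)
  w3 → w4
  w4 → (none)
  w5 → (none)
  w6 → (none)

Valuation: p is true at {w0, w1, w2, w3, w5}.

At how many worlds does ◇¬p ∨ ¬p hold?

4

w0: ◇¬p is T, ¬p is F. ✓
w1: ◇¬p is F, ¬p is F. ✗
w2: ◇¬p is F, ¬p is F. ✗
w3: ◇¬p is T, ¬p is F. ✓
w4: ◇¬p is F, ¬p is T. ✓
w5: ◇¬p is F, ¬p is F. ✗
w6: ◇¬p is F, ¬p is T. ✓
Satisfying worlds: {w0, w3, w4, w6}.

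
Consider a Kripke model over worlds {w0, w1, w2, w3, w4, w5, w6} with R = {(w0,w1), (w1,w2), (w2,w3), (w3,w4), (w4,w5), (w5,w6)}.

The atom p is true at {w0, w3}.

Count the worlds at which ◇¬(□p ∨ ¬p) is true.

w0: successors {w1}; ¬(□p ∨ ¬p) there: w1:F. ✗
w1: successors {w2}; ¬(□p ∨ ¬p) there: w2:F. ✗
w2: successors {w3}; ¬(□p ∨ ¬p) there: w3:T. ✓
w3: successors {w4}; ¬(□p ∨ ¬p) there: w4:F. ✗
w4: successors {w5}; ¬(□p ∨ ¬p) there: w5:F. ✗
w5: successors {w6}; ¬(□p ∨ ¬p) there: w6:F. ✗
w6: no successors, so ◇¬(□p ∨ ¬p) fails. ✗
Satisfying worlds: {w2}.

1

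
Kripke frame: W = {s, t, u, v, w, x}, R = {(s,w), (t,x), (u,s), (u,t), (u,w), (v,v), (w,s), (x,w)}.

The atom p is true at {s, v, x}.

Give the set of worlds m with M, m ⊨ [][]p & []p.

{v}

s: [][]p is T, []p is F. ✗
t: [][]p is F, []p is T. ✗
u: [][]p is F, []p is F. ✗
v: [][]p is T, []p is T. ✓
w: [][]p is F, []p is T. ✗
x: [][]p is T, []p is F. ✗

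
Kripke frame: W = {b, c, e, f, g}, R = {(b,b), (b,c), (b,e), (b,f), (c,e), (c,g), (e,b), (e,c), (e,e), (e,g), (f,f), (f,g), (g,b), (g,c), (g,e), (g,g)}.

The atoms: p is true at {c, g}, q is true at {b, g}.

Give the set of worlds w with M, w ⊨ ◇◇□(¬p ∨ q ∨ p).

b: successors {b, c, e, f}; ◇□(¬p ∨ q ∨ p) there: b:T, c:T, e:T, f:T. ✓
c: successors {e, g}; ◇□(¬p ∨ q ∨ p) there: e:T, g:T. ✓
e: successors {b, c, e, g}; ◇□(¬p ∨ q ∨ p) there: b:T, c:T, e:T, g:T. ✓
f: successors {f, g}; ◇□(¬p ∨ q ∨ p) there: f:T, g:T. ✓
g: successors {b, c, e, g}; ◇□(¬p ∨ q ∨ p) there: b:T, c:T, e:T, g:T. ✓

{b, c, e, f, g}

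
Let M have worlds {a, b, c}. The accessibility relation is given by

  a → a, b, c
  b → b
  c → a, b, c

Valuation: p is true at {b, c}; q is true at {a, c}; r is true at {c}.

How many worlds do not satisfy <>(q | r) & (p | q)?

a: <>(q | r) is T, p | q is T. ✓
b: <>(q | r) is F, p | q is T. ✗
c: <>(q | r) is T, p | q is T. ✓
Satisfying worlds: {a, c}.
So <>(q | r) & (p | q) fails at the other 1 world.

1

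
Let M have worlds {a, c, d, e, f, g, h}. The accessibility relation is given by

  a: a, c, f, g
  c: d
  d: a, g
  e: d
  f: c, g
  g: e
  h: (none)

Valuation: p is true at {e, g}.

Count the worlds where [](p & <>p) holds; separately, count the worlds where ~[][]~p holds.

1 and 5

For [](p & <>p):
a: successors {a, c, f, g}; p & <>p there: a:F, c:F, f:F, g:T. ✗
c: successors {d}; p & <>p there: d:F. ✗
d: successors {a, g}; p & <>p there: a:F, g:T. ✗
e: successors {d}; p & <>p there: d:F. ✗
f: successors {c, g}; p & <>p there: c:F, g:T. ✗
g: successors {e}; p & <>p there: e:F. ✗
h: no successors, so [](p & <>p) holds vacuously. ✓
— 1 world.
For ~[][]~p:
a: [][]~p is F. ✓
c: [][]~p is F. ✓
d: [][]~p is F. ✓
e: [][]~p is F. ✓
f: [][]~p is F. ✓
g: [][]~p is T. ✗
h: [][]~p is T. ✗
— 5 worlds.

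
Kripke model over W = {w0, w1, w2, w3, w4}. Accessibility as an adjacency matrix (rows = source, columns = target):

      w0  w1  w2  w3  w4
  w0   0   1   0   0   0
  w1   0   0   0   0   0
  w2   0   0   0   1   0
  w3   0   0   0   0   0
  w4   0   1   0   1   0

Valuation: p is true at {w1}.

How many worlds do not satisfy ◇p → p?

w0: ◇p is T, p is F. ✗
w1: ◇p is F, p is T. ✓
w2: ◇p is F, p is F. ✓
w3: ◇p is F, p is F. ✓
w4: ◇p is T, p is F. ✗
Satisfying worlds: {w1, w2, w3}.
So ◇p → p fails at the other 2 worlds.

2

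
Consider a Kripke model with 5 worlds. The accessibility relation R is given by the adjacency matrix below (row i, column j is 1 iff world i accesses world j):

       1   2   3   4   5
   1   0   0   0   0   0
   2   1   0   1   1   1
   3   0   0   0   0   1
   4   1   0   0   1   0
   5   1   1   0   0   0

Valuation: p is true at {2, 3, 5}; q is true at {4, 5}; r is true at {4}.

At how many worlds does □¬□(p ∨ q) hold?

2

1: no successors, so □¬□(p ∨ q) holds vacuously. ✓
2: successors {1, 3, 4, 5}; ¬□(p ∨ q) there: 1:F, 3:F, 4:T, 5:T. ✗
3: successors {5}; ¬□(p ∨ q) there: 5:T. ✓
4: successors {1, 4}; ¬□(p ∨ q) there: 1:F, 4:T. ✗
5: successors {1, 2}; ¬□(p ∨ q) there: 1:F, 2:T. ✗
Satisfying worlds: {1, 3}.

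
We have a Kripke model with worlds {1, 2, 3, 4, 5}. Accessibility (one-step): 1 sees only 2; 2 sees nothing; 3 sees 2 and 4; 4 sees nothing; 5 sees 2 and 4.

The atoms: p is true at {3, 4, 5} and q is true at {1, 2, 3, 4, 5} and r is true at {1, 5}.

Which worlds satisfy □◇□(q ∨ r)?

{2, 4}

1: successors {2}; ◇□(q ∨ r) there: 2:F. ✗
2: no successors, so □◇□(q ∨ r) holds vacuously. ✓
3: successors {2, 4}; ◇□(q ∨ r) there: 2:F, 4:F. ✗
4: no successors, so □◇□(q ∨ r) holds vacuously. ✓
5: successors {2, 4}; ◇□(q ∨ r) there: 2:F, 4:F. ✗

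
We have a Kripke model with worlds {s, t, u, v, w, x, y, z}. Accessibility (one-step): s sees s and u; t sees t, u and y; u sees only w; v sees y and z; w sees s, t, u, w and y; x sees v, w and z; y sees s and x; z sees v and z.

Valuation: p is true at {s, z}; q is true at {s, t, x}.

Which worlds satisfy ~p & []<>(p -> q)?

s: ~p is F, []<>(p -> q) is T. ✗
t: ~p is T, []<>(p -> q) is T. ✓
u: ~p is T, []<>(p -> q) is T. ✓
v: ~p is T, []<>(p -> q) is T. ✓
w: ~p is T, []<>(p -> q) is T. ✓
x: ~p is T, []<>(p -> q) is T. ✓
y: ~p is T, []<>(p -> q) is T. ✓
z: ~p is F, []<>(p -> q) is T. ✗

{t, u, v, w, x, y}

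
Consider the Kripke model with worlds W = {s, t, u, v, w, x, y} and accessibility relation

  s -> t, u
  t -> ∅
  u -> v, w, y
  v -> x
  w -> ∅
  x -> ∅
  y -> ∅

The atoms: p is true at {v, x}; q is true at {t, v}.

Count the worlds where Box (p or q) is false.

2

s: successors {t, u}; p or q there: t:T, u:F. ✗
t: no successors, so Box (p or q) holds vacuously. ✓
u: successors {v, w, y}; p or q there: v:T, w:F, y:F. ✗
v: successors {x}; p or q there: x:T. ✓
w: no successors, so Box (p or q) holds vacuously. ✓
x: no successors, so Box (p or q) holds vacuously. ✓
y: no successors, so Box (p or q) holds vacuously. ✓
Satisfying worlds: {t, v, w, x, y}.
So Box (p or q) fails at the other 2 worlds.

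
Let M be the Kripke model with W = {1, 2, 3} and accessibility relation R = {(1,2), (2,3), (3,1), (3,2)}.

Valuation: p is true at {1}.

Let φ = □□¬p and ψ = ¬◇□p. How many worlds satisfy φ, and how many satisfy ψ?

For □□¬p:
1: successors {2}; □¬p there: 2:T. ✓
2: successors {3}; □¬p there: 3:F. ✗
3: successors {1, 2}; □¬p there: 1:T, 2:T. ✓
— 2 worlds.
For ¬◇□p:
1: ◇□p is F. ✓
2: ◇□p is F. ✓
3: ◇□p is F. ✓
— 3 worlds.

2 and 3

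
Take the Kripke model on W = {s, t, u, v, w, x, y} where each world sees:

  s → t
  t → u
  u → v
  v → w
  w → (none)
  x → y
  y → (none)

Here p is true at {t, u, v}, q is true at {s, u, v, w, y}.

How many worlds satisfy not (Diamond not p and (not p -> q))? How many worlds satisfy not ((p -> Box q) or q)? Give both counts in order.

For not (Diamond not p and (not p -> q)):
s: Diamond not p and (not p -> q) is F. ✓
t: Diamond not p and (not p -> q) is F. ✓
u: Diamond not p and (not p -> q) is F. ✓
v: Diamond not p and (not p -> q) is T. ✗
w: Diamond not p and (not p -> q) is F. ✓
x: Diamond not p and (not p -> q) is F. ✓
y: Diamond not p and (not p -> q) is F. ✓
— 6 worlds.
For not ((p -> Box q) or q):
s: (p -> Box q) or q is T. ✗
t: (p -> Box q) or q is T. ✗
u: (p -> Box q) or q is T. ✗
v: (p -> Box q) or q is T. ✗
w: (p -> Box q) or q is T. ✗
x: (p -> Box q) or q is T. ✗
y: (p -> Box q) or q is T. ✗
— 0 worlds.

6 and 0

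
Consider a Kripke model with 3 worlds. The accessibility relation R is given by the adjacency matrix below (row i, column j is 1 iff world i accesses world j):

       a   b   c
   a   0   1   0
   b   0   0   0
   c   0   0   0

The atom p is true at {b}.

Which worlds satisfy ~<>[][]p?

{b, c}

a: <>[][]p is T. ✗
b: <>[][]p is F. ✓
c: <>[][]p is F. ✓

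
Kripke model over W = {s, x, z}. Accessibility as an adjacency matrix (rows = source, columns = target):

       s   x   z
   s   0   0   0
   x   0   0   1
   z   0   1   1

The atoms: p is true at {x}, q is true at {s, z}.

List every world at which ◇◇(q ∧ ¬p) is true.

{x, z}

s: no successors, so ◇◇(q ∧ ¬p) fails. ✗
x: successors {z}; ◇(q ∧ ¬p) there: z:T. ✓
z: successors {x, z}; ◇(q ∧ ¬p) there: x:T, z:T. ✓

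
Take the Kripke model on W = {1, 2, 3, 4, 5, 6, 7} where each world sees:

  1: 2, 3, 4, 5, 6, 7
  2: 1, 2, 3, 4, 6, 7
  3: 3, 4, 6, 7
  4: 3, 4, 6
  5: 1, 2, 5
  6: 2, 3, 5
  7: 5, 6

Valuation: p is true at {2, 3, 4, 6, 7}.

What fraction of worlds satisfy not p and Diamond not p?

1: not p is T, Diamond not p is T. ✓
2: not p is F, Diamond not p is T. ✗
3: not p is F, Diamond not p is F. ✗
4: not p is F, Diamond not p is F. ✗
5: not p is T, Diamond not p is T. ✓
6: not p is F, Diamond not p is T. ✗
7: not p is F, Diamond not p is T. ✗
That's 2 of 7 worlds, so 2/7.

2/7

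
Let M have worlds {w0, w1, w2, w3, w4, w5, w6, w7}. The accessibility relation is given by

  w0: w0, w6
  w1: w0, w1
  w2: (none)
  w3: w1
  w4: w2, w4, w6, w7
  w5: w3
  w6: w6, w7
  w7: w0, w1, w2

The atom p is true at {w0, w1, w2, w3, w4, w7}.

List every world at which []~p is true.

{w2}

w0: successors {w0, w6}; ~p there: w0:F, w6:T. ✗
w1: successors {w0, w1}; ~p there: w0:F, w1:F. ✗
w2: no successors, so []~p holds vacuously. ✓
w3: successors {w1}; ~p there: w1:F. ✗
w4: successors {w2, w4, w6, w7}; ~p there: w2:F, w4:F, w6:T, w7:F. ✗
w5: successors {w3}; ~p there: w3:F. ✗
w6: successors {w6, w7}; ~p there: w6:T, w7:F. ✗
w7: successors {w0, w1, w2}; ~p there: w0:F, w1:F, w2:F. ✗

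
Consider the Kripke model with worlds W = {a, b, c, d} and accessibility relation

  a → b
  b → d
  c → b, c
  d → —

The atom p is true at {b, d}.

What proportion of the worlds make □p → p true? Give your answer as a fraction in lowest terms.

3/4

a: □p is T, p is F. ✗
b: □p is T, p is T. ✓
c: □p is F, p is F. ✓
d: □p is T, p is T. ✓
That's 3 of 4 worlds, so 3/4.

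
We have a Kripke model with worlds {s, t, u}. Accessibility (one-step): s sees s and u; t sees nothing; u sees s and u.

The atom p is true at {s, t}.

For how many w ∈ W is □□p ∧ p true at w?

s: □□p is F, p is T. ✗
t: □□p is T, p is T. ✓
u: □□p is F, p is F. ✗
Satisfying worlds: {t}.

1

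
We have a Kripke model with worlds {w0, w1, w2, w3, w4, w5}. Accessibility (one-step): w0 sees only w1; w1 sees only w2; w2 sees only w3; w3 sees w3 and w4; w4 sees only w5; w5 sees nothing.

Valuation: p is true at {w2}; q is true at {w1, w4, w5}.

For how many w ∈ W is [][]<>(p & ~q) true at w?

w0: successors {w1}; []<>(p & ~q) there: w1:F. ✗
w1: successors {w2}; []<>(p & ~q) there: w2:F. ✗
w2: successors {w3}; []<>(p & ~q) there: w3:F. ✗
w3: successors {w3, w4}; []<>(p & ~q) there: w3:F, w4:F. ✗
w4: successors {w5}; []<>(p & ~q) there: w5:T. ✓
w5: no successors, so [][]<>(p & ~q) holds vacuously. ✓
Satisfying worlds: {w4, w5}.

2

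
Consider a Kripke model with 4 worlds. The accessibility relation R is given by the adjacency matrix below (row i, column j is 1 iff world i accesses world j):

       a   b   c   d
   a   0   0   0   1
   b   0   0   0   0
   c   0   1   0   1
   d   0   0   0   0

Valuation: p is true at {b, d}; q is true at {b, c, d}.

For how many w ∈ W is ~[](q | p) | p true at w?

a: ~[](q | p) is F, p is F. ✗
b: ~[](q | p) is F, p is T. ✓
c: ~[](q | p) is F, p is F. ✗
d: ~[](q | p) is F, p is T. ✓
Satisfying worlds: {b, d}.

2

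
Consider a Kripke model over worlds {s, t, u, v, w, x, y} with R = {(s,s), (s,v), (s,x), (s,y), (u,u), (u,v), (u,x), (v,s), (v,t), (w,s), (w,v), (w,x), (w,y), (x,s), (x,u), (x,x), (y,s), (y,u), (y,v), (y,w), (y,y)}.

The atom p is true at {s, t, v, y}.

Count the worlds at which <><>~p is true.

6

s: successors {s, v, x, y}; <>~p there: s:T, v:F, x:T, y:T. ✓
t: no successors, so <><>~p fails. ✗
u: successors {u, v, x}; <>~p there: u:T, v:F, x:T. ✓
v: successors {s, t}; <>~p there: s:T, t:F. ✓
w: successors {s, v, x, y}; <>~p there: s:T, v:F, x:T, y:T. ✓
x: successors {s, u, x}; <>~p there: s:T, u:T, x:T. ✓
y: successors {s, u, v, w, y}; <>~p there: s:T, u:T, v:F, w:T, y:T. ✓
Satisfying worlds: {s, u, v, w, x, y}.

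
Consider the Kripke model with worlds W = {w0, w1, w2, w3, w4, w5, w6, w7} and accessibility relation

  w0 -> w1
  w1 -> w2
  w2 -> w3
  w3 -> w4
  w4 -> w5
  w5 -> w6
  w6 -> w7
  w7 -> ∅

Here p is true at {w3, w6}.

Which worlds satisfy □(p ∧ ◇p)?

w0: successors {w1}; p ∧ ◇p there: w1:F. ✗
w1: successors {w2}; p ∧ ◇p there: w2:F. ✗
w2: successors {w3}; p ∧ ◇p there: w3:F. ✗
w3: successors {w4}; p ∧ ◇p there: w4:F. ✗
w4: successors {w5}; p ∧ ◇p there: w5:F. ✗
w5: successors {w6}; p ∧ ◇p there: w6:F. ✗
w6: successors {w7}; p ∧ ◇p there: w7:F. ✗
w7: no successors, so □(p ∧ ◇p) holds vacuously. ✓

{w7}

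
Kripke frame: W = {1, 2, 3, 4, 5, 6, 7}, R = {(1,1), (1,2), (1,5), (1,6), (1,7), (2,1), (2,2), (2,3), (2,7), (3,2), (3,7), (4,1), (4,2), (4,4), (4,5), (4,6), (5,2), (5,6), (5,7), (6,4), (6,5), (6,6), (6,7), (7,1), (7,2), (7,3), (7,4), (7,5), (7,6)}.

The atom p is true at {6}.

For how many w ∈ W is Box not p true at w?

1: successors {1, 2, 5, 6, 7}; not p there: 1:T, 2:T, 5:T, 6:F, 7:T. ✗
2: successors {1, 2, 3, 7}; not p there: 1:T, 2:T, 3:T, 7:T. ✓
3: successors {2, 7}; not p there: 2:T, 7:T. ✓
4: successors {1, 2, 4, 5, 6}; not p there: 1:T, 2:T, 4:T, 5:T, 6:F. ✗
5: successors {2, 6, 7}; not p there: 2:T, 6:F, 7:T. ✗
6: successors {4, 5, 6, 7}; not p there: 4:T, 5:T, 6:F, 7:T. ✗
7: successors {1, 2, 3, 4, 5, 6}; not p there: 1:T, 2:T, 3:T, 4:T, 5:T, 6:F. ✗
Satisfying worlds: {2, 3}.

2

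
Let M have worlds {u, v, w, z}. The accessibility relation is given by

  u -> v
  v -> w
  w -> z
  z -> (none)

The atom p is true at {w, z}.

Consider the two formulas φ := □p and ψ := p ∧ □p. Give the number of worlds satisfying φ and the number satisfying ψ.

3 and 2

For □p:
u: successors {v}; p there: v:F. ✗
v: successors {w}; p there: w:T. ✓
w: successors {z}; p there: z:T. ✓
z: no successors, so □p holds vacuously. ✓
— 3 worlds.
For p ∧ □p:
u: p is F, □p is F. ✗
v: p is F, □p is T. ✗
w: p is T, □p is T. ✓
z: p is T, □p is T. ✓
— 2 worlds.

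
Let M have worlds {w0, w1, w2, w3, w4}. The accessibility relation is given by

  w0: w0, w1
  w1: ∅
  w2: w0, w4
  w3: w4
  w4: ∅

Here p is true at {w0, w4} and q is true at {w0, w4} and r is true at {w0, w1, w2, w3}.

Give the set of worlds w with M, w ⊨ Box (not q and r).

w0: successors {w0, w1}; not q and r there: w0:F, w1:T. ✗
w1: no successors, so Box (not q and r) holds vacuously. ✓
w2: successors {w0, w4}; not q and r there: w0:F, w4:F. ✗
w3: successors {w4}; not q and r there: w4:F. ✗
w4: no successors, so Box (not q and r) holds vacuously. ✓

{w1, w4}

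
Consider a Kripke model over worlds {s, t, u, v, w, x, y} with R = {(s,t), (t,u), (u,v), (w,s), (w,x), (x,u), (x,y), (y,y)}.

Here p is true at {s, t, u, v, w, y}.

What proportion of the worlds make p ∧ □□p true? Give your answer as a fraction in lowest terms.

s: p is T, □□p is T. ✓
t: p is T, □□p is T. ✓
u: p is T, □□p is T. ✓
v: p is T, □□p is T. ✓
w: p is T, □□p is T. ✓
x: p is F, □□p is T. ✗
y: p is T, □□p is T. ✓
That's 6 of 7 worlds, so 6/7.

6/7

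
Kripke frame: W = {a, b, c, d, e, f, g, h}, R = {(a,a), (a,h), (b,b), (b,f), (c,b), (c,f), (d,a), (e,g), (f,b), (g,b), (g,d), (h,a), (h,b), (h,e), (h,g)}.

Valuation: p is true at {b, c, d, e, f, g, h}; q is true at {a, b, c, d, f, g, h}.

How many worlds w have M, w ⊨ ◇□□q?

7

a: successors {a, h}; □□q there: a:F, h:T. ✓
b: successors {b, f}; □□q there: b:T, f:T. ✓
c: successors {b, f}; □□q there: b:T, f:T. ✓
d: successors {a}; □□q there: a:F. ✗
e: successors {g}; □□q there: g:T. ✓
f: successors {b}; □□q there: b:T. ✓
g: successors {b, d}; □□q there: b:T, d:T. ✓
h: successors {a, b, e, g}; □□q there: a:F, b:T, e:T, g:T. ✓
Satisfying worlds: {a, b, c, e, f, g, h}.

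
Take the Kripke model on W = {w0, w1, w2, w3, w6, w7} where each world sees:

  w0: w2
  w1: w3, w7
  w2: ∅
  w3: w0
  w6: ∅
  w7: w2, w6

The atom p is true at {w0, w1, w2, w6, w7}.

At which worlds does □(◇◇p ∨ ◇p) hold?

{w1, w2, w3, w6}

w0: successors {w2}; ◇◇p ∨ ◇p there: w2:F. ✗
w1: successors {w3, w7}; ◇◇p ∨ ◇p there: w3:T, w7:T. ✓
w2: no successors, so □(◇◇p ∨ ◇p) holds vacuously. ✓
w3: successors {w0}; ◇◇p ∨ ◇p there: w0:T. ✓
w6: no successors, so □(◇◇p ∨ ◇p) holds vacuously. ✓
w7: successors {w2, w6}; ◇◇p ∨ ◇p there: w2:F, w6:F. ✗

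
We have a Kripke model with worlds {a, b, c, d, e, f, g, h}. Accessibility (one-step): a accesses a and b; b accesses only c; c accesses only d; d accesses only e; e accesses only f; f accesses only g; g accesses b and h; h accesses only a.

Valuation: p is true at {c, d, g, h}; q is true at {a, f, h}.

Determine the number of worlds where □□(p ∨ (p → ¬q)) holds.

a: successors {a, b}; □(p ∨ (p → ¬q)) there: a:T, b:T. ✓
b: successors {c}; □(p ∨ (p → ¬q)) there: c:T. ✓
c: successors {d}; □(p ∨ (p → ¬q)) there: d:T. ✓
d: successors {e}; □(p ∨ (p → ¬q)) there: e:T. ✓
e: successors {f}; □(p ∨ (p → ¬q)) there: f:T. ✓
f: successors {g}; □(p ∨ (p → ¬q)) there: g:T. ✓
g: successors {b, h}; □(p ∨ (p → ¬q)) there: b:T, h:T. ✓
h: successors {a}; □(p ∨ (p → ¬q)) there: a:T. ✓
Satisfying worlds: {a, b, c, d, e, f, g, h}.

8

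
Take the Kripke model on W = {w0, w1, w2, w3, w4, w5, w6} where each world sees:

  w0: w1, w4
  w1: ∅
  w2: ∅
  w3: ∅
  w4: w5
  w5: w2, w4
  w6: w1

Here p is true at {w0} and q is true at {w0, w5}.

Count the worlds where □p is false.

4

w0: successors {w1, w4}; p there: w1:F, w4:F. ✗
w1: no successors, so □p holds vacuously. ✓
w2: no successors, so □p holds vacuously. ✓
w3: no successors, so □p holds vacuously. ✓
w4: successors {w5}; p there: w5:F. ✗
w5: successors {w2, w4}; p there: w2:F, w4:F. ✗
w6: successors {w1}; p there: w1:F. ✗
Satisfying worlds: {w1, w2, w3}.
So □p fails at the other 4 worlds.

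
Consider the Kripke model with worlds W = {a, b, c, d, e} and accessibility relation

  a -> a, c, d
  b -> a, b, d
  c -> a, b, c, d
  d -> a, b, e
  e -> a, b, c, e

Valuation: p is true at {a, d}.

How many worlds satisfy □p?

0

a: successors {a, c, d}; p there: a:T, c:F, d:T. ✗
b: successors {a, b, d}; p there: a:T, b:F, d:T. ✗
c: successors {a, b, c, d}; p there: a:T, b:F, c:F, d:T. ✗
d: successors {a, b, e}; p there: a:T, b:F, e:F. ✗
e: successors {a, b, c, e}; p there: a:T, b:F, c:F, e:F. ✗
Satisfying worlds: ∅.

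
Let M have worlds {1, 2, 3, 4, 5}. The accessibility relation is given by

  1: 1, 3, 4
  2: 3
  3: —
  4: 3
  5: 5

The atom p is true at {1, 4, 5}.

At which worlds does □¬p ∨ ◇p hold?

{1, 2, 3, 4, 5}

1: □¬p is F, ◇p is T. ✓
2: □¬p is T, ◇p is F. ✓
3: □¬p is T, ◇p is F. ✓
4: □¬p is T, ◇p is F. ✓
5: □¬p is F, ◇p is T. ✓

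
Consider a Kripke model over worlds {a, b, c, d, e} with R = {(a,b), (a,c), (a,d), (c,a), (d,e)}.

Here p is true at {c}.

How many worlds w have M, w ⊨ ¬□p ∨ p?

3

a: ¬□p is T, p is F. ✓
b: ¬□p is F, p is F. ✗
c: ¬□p is T, p is T. ✓
d: ¬□p is T, p is F. ✓
e: ¬□p is F, p is F. ✗
Satisfying worlds: {a, c, d}.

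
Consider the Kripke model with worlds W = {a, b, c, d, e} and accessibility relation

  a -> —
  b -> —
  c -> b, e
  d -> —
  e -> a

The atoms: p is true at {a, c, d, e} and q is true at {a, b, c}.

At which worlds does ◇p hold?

a: no successors, so ◇p fails. ✗
b: no successors, so ◇p fails. ✗
c: successors {b, e}; p there: b:F, e:T. ✓
d: no successors, so ◇p fails. ✗
e: successors {a}; p there: a:T. ✓

{c, e}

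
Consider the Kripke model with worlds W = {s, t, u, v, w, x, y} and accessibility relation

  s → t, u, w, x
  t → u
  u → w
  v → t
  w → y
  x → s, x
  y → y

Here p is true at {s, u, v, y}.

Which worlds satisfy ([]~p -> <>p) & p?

{s, y}

s: []~p -> <>p is T, p is T. ✓
t: []~p -> <>p is T, p is F. ✗
u: []~p -> <>p is F, p is T. ✗
v: []~p -> <>p is F, p is T. ✗
w: []~p -> <>p is T, p is F. ✗
x: []~p -> <>p is T, p is F. ✗
y: []~p -> <>p is T, p is T. ✓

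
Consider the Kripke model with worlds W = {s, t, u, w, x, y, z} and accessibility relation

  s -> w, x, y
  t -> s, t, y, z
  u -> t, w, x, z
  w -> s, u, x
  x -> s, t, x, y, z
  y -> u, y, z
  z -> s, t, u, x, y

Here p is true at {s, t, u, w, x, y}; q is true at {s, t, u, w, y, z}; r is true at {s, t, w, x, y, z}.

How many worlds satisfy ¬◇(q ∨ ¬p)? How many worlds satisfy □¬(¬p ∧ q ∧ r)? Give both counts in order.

For ¬◇(q ∨ ¬p):
s: ◇(q ∨ ¬p) is T. ✗
t: ◇(q ∨ ¬p) is T. ✗
u: ◇(q ∨ ¬p) is T. ✗
w: ◇(q ∨ ¬p) is T. ✗
x: ◇(q ∨ ¬p) is T. ✗
y: ◇(q ∨ ¬p) is T. ✗
z: ◇(q ∨ ¬p) is T. ✗
— 0 worlds.
For □¬(¬p ∧ q ∧ r):
s: successors {w, x, y}; ¬(¬p ∧ q ∧ r) there: w:T, x:T, y:T. ✓
t: successors {s, t, y, z}; ¬(¬p ∧ q ∧ r) there: s:T, t:T, y:T, z:F. ✗
u: successors {t, w, x, z}; ¬(¬p ∧ q ∧ r) there: t:T, w:T, x:T, z:F. ✗
w: successors {s, u, x}; ¬(¬p ∧ q ∧ r) there: s:T, u:T, x:T. ✓
x: successors {s, t, x, y, z}; ¬(¬p ∧ q ∧ r) there: s:T, t:T, x:T, y:T, z:F. ✗
y: successors {u, y, z}; ¬(¬p ∧ q ∧ r) there: u:T, y:T, z:F. ✗
z: successors {s, t, u, x, y}; ¬(¬p ∧ q ∧ r) there: s:T, t:T, u:T, x:T, y:T. ✓
— 3 worlds.

0 and 3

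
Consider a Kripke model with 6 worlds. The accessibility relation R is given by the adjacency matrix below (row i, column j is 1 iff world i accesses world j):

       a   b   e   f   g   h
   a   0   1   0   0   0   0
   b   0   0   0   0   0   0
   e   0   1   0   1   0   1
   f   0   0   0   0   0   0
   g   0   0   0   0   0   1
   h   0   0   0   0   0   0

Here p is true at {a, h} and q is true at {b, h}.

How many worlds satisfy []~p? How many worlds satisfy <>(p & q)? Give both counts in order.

For []~p:
a: successors {b}; ~p there: b:T. ✓
b: no successors, so []~p holds vacuously. ✓
e: successors {b, f, h}; ~p there: b:T, f:T, h:F. ✗
f: no successors, so []~p holds vacuously. ✓
g: successors {h}; ~p there: h:F. ✗
h: no successors, so []~p holds vacuously. ✓
— 4 worlds.
For <>(p & q):
a: successors {b}; p & q there: b:F. ✗
b: no successors, so <>(p & q) fails. ✗
e: successors {b, f, h}; p & q there: b:F, f:F, h:T. ✓
f: no successors, so <>(p & q) fails. ✗
g: successors {h}; p & q there: h:T. ✓
h: no successors, so <>(p & q) fails. ✗
— 2 worlds.

4 and 2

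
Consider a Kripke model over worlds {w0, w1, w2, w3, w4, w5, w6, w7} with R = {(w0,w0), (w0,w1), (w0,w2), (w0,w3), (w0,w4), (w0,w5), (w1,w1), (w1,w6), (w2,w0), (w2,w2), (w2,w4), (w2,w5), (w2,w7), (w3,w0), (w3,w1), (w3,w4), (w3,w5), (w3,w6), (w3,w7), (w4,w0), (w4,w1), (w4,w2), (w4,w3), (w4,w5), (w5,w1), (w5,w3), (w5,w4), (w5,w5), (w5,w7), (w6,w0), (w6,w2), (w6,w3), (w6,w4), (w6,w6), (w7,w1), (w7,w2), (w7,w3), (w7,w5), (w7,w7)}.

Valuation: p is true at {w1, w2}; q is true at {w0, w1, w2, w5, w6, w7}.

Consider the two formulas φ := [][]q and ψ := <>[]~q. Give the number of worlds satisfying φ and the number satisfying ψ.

For [][]q:
w0: successors {w0, w1, w2, w3, w4, w5}; []q there: w0:F, w1:T, w2:F, w3:F, w4:F, w5:F. ✗
w1: successors {w1, w6}; []q there: w1:T, w6:F. ✗
w2: successors {w0, w2, w4, w5, w7}; []q there: w0:F, w2:F, w4:F, w5:F, w7:F. ✗
w3: successors {w0, w1, w4, w5, w6, w7}; []q there: w0:F, w1:T, w4:F, w5:F, w6:F, w7:F. ✗
w4: successors {w0, w1, w2, w3, w5}; []q there: w0:F, w1:T, w2:F, w3:F, w5:F. ✗
w5: successors {w1, w3, w4, w5, w7}; []q there: w1:T, w3:F, w4:F, w5:F, w7:F. ✗
w6: successors {w0, w2, w3, w4, w6}; []q there: w0:F, w2:F, w3:F, w4:F, w6:F. ✗
w7: successors {w1, w2, w3, w5, w7}; []q there: w1:T, w2:F, w3:F, w5:F, w7:F. ✗
— 0 worlds.
For <>[]~q:
w0: successors {w0, w1, w2, w3, w4, w5}; []~q there: w0:F, w1:F, w2:F, w3:F, w4:F, w5:F. ✗
w1: successors {w1, w6}; []~q there: w1:F, w6:F. ✗
w2: successors {w0, w2, w4, w5, w7}; []~q there: w0:F, w2:F, w4:F, w5:F, w7:F. ✗
w3: successors {w0, w1, w4, w5, w6, w7}; []~q there: w0:F, w1:F, w4:F, w5:F, w6:F, w7:F. ✗
w4: successors {w0, w1, w2, w3, w5}; []~q there: w0:F, w1:F, w2:F, w3:F, w5:F. ✗
w5: successors {w1, w3, w4, w5, w7}; []~q there: w1:F, w3:F, w4:F, w5:F, w7:F. ✗
w6: successors {w0, w2, w3, w4, w6}; []~q there: w0:F, w2:F, w3:F, w4:F, w6:F. ✗
w7: successors {w1, w2, w3, w5, w7}; []~q there: w1:F, w2:F, w3:F, w5:F, w7:F. ✗
— 0 worlds.

0 and 0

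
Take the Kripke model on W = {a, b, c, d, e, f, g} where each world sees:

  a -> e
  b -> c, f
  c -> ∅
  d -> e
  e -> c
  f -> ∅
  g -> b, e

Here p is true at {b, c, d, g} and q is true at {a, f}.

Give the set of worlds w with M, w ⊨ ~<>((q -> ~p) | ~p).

{c, f}

a: <>((q -> ~p) | ~p) is T. ✗
b: <>((q -> ~p) | ~p) is T. ✗
c: <>((q -> ~p) | ~p) is F. ✓
d: <>((q -> ~p) | ~p) is T. ✗
e: <>((q -> ~p) | ~p) is T. ✗
f: <>((q -> ~p) | ~p) is F. ✓
g: <>((q -> ~p) | ~p) is T. ✗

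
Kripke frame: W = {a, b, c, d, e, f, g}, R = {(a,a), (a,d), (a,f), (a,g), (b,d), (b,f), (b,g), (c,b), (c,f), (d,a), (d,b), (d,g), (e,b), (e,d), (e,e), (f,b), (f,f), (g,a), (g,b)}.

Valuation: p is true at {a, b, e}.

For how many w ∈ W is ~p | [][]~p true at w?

4

a: ~p is F, [][]~p is F. ✗
b: ~p is F, [][]~p is F. ✗
c: ~p is T, [][]~p is F. ✓
d: ~p is T, [][]~p is F. ✓
e: ~p is F, [][]~p is F. ✗
f: ~p is T, [][]~p is F. ✓
g: ~p is T, [][]~p is F. ✓
Satisfying worlds: {c, d, f, g}.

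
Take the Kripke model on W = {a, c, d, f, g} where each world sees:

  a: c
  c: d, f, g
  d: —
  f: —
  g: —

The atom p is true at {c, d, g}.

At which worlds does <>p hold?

{a, c}

a: successors {c}; p there: c:T. ✓
c: successors {d, f, g}; p there: d:T, f:F, g:T. ✓
d: no successors, so <>p fails. ✗
f: no successors, so <>p fails. ✗
g: no successors, so <>p fails. ✗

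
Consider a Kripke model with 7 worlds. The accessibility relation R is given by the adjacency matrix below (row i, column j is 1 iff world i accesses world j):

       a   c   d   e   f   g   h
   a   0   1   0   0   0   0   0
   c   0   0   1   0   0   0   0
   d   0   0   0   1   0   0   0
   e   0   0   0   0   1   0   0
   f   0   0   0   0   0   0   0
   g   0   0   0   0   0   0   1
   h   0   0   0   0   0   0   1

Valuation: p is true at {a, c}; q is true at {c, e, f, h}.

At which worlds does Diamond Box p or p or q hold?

{a, c, e, f, h}

a: Diamond Box p is F, p or q is T. ✓
c: Diamond Box p is F, p or q is T. ✓
d: Diamond Box p is F, p or q is F. ✗
e: Diamond Box p is T, p or q is T. ✓
f: Diamond Box p is F, p or q is T. ✓
g: Diamond Box p is F, p or q is F. ✗
h: Diamond Box p is F, p or q is T. ✓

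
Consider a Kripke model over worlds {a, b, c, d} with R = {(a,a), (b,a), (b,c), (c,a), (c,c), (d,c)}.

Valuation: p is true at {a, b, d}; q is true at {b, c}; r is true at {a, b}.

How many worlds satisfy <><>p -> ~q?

2

a: <><>p is T, ~q is T. ✓
b: <><>p is T, ~q is F. ✗
c: <><>p is T, ~q is F. ✗
d: <><>p is T, ~q is T. ✓
Satisfying worlds: {a, d}.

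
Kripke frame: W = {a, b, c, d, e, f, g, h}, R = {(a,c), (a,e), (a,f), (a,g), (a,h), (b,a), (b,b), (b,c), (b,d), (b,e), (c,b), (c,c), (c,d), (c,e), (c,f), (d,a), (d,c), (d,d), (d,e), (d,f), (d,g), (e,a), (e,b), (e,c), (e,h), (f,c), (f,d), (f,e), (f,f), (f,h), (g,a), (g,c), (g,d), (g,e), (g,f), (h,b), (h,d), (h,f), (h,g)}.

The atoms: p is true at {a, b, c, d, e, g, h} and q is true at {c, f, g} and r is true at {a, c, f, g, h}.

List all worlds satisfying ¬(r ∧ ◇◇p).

{b, d, e}

a: r ∧ ◇◇p is T. ✗
b: r ∧ ◇◇p is F. ✓
c: r ∧ ◇◇p is T. ✗
d: r ∧ ◇◇p is F. ✓
e: r ∧ ◇◇p is F. ✓
f: r ∧ ◇◇p is T. ✗
g: r ∧ ◇◇p is T. ✗
h: r ∧ ◇◇p is T. ✗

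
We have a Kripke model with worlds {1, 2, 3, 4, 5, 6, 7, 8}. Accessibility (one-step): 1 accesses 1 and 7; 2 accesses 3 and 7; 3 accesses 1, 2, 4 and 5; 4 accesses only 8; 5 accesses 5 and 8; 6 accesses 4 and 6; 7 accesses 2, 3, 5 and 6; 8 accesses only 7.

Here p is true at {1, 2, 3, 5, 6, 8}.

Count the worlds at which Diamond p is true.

7

1: successors {1, 7}; p there: 1:T, 7:F. ✓
2: successors {3, 7}; p there: 3:T, 7:F. ✓
3: successors {1, 2, 4, 5}; p there: 1:T, 2:T, 4:F, 5:T. ✓
4: successors {8}; p there: 8:T. ✓
5: successors {5, 8}; p there: 5:T, 8:T. ✓
6: successors {4, 6}; p there: 4:F, 6:T. ✓
7: successors {2, 3, 5, 6}; p there: 2:T, 3:T, 5:T, 6:T. ✓
8: successors {7}; p there: 7:F. ✗
Satisfying worlds: {1, 2, 3, 4, 5, 6, 7}.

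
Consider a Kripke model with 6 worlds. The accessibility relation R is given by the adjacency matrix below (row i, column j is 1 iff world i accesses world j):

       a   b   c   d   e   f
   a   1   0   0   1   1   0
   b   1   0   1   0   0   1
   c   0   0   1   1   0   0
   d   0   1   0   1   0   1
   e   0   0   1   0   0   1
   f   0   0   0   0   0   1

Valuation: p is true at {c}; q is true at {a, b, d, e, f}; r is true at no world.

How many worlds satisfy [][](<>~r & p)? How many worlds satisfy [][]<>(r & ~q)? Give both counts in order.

For [][](<>~r & p):
a: successors {a, d, e}; [](<>~r & p) there: a:F, d:F, e:F. ✗
b: successors {a, c, f}; [](<>~r & p) there: a:F, c:F, f:F. ✗
c: successors {c, d}; [](<>~r & p) there: c:F, d:F. ✗
d: successors {b, d, f}; [](<>~r & p) there: b:F, d:F, f:F. ✗
e: successors {c, f}; [](<>~r & p) there: c:F, f:F. ✗
f: successors {f}; [](<>~r & p) there: f:F. ✗
— 0 worlds.
For [][]<>(r & ~q):
a: successors {a, d, e}; []<>(r & ~q) there: a:F, d:F, e:F. ✗
b: successors {a, c, f}; []<>(r & ~q) there: a:F, c:F, f:F. ✗
c: successors {c, d}; []<>(r & ~q) there: c:F, d:F. ✗
d: successors {b, d, f}; []<>(r & ~q) there: b:F, d:F, f:F. ✗
e: successors {c, f}; []<>(r & ~q) there: c:F, f:F. ✗
f: successors {f}; []<>(r & ~q) there: f:F. ✗
— 0 worlds.

0 and 0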